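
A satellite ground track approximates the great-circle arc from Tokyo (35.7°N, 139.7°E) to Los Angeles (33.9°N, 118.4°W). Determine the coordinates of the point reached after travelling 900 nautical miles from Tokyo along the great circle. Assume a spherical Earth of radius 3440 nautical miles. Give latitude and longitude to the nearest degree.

Convert each endpoint to a unit vector on the sphere (x = cos φ cos λ, y = cos φ sin λ, z = sin φ).
The central angle between the endpoints is δ = arccos(p₁·p₂) ≈ 1.383 rad (79.3°). The total great-circle distance is δ·R ≈ 1.383 × 3440 ≈ 4758 nmi, so the target fraction is f = 900/4758 ≈ 0.189.
Interpolate at f ≈ 0.189 with slerp weights a = sin((1−f)δ)/sin δ ≈ 0.917, b = sin(fδ)/sin δ ≈ 0.263.
p = a·p₁ + b·p₂ ≈ (-0.672, 0.289, 0.682); φ = arcsin(p_z) ≈ 42.99°, λ = atan2(p_y, p_x) ≈ 156.70°.

≈ 43°N, 157°E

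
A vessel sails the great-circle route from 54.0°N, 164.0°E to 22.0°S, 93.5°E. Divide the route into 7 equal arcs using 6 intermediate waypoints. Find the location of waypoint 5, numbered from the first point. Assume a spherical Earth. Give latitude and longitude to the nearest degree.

≈ 1°N, 109°E

The haversine formula gives a central angle δ ≈ 1.692 rad (97.0°) between the endpoints.
Interpolate at f = 5/7 with slerp weights a = sin((1−f)δ)/sin δ ≈ 0.468, b = sin(fδ)/sin δ ≈ 0.942.
p = a·p₁ + b·p₂ ≈ (-0.318, 0.948, 0.026); φ = arcsin(p_z) ≈ 1.49°, λ = atan2(p_y, p_x) ≈ 108.54°.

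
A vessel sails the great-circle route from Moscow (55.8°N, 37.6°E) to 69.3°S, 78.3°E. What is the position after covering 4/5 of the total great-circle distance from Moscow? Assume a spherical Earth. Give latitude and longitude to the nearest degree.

≈ 45°S, 62°E

The haversine formula gives a central angle δ ≈ 2.243 rad (128.5°) between the endpoints.
Interpolate at f = 4/5 with slerp weights a = sin((1−f)δ)/sin δ ≈ 0.555, b = sin(fδ)/sin δ ≈ 1.247.
p = a·p₁ + b·p₂ ≈ (0.336, 0.622, -0.707); φ = arcsin(p_z) ≈ -45.02°, λ = atan2(p_y, p_x) ≈ 61.59°.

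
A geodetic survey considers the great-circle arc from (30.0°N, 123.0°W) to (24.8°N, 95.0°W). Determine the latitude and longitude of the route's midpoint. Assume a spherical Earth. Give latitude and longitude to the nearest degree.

Write both endpoints as unit vectors p₁, p₂ with components (cos φ cos λ, cos φ sin λ, sin φ).
The central angle between the endpoints is δ = arccos(p₁·p₂) ≈ 0.442 rad (25.3°).
Interpolate at f = 1/2 with slerp weights a = sin((1−f)δ)/sin δ ≈ 0.512, b = sin(fδ)/sin δ ≈ 0.512.
p = a·p₁ + b·p₂ ≈ (-0.282, -0.836, 0.471); φ = arcsin(p_z) ≈ 28.11°, λ = atan2(p_y, p_x) ≈ -108.66°.

≈ (28°N, 109°W)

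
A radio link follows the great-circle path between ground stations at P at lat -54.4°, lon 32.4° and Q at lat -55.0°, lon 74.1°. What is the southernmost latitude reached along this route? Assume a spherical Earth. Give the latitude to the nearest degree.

The great circle lies in the plane with unit normal n̂ = (p₁ × p₂)/|p₁ × p₂|.
Here n̂_z ≈ +0.552; the vertex latitude is φ_max = arccos|n̂_z| ≈ 56.5°.

≈ -57°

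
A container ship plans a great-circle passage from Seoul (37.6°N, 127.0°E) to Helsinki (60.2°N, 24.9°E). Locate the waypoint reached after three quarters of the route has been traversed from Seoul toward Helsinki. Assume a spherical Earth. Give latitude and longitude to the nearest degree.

≈ 65°N, 58°E

Convert each endpoint to a unit vector on the sphere (x = cos φ cos λ, y = cos φ sin λ, z = sin φ).
The central angle between the endpoints is δ = arccos(p₁·p₂) ≈ 1.107 rad (63.5°).
Interpolate at f = 3/4 with slerp weights a = sin((1−f)δ)/sin δ ≈ 0.306, b = sin(fδ)/sin δ ≈ 0.825.
p = a·p₁ + b·p₂ ≈ (0.226, 0.366, 0.903); φ = arcsin(p_z) ≈ 64.51°, λ = atan2(p_y, p_x) ≈ 58.27°.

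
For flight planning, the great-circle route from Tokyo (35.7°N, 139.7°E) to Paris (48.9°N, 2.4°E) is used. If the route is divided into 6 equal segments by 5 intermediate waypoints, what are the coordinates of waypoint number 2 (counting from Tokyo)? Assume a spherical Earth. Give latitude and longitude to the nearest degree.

≈ (60°N, 114°E)

Write both endpoints as unit vectors p₁, p₂ with components (cos φ cos λ, cos φ sin λ, sin φ).
The central angle between the endpoints is δ = arccos(p₁·p₂) ≈ 1.523 rad (87.3°).
Interpolate at f = 2/6 with slerp weights a = sin((1−f)δ)/sin δ ≈ 0.851, b = sin(fδ)/sin δ ≈ 0.487.
p = a·p₁ + b·p₂ ≈ (-0.207, 0.460, 0.863); φ = arcsin(p_z) ≈ 59.69°, λ = atan2(p_y, p_x) ≈ 114.23°.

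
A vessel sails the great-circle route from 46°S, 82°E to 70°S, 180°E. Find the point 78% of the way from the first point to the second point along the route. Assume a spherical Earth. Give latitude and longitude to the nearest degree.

The haversine formula gives a central angle δ ≈ 0.873 rad (50.0°) between the endpoints.
Interpolate at f = 0.78 with slerp weights a = sin((1−f)δ)/sin δ ≈ 0.249, b = sin(fδ)/sin δ ≈ 0.822.
p = a·p₁ + b·p₂ ≈ (-0.257, 0.171, -0.951); φ = arcsin(p_z) ≈ -72.01°, λ = atan2(p_y, p_x) ≈ 146.30°.

≈ 72°S, 146°E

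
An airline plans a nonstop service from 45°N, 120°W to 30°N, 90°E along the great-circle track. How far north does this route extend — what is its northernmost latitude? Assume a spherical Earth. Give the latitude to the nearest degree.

The great circle lies in the plane with unit normal n̂ = (p₁ × p₂)/|p₁ × p₂|.
Here n̂_z ≈ -0.311; the vertex latitude is φ_max = arccos|n̂_z| ≈ 71.9°.
Check via Clairaut: cos φ_max = |cos φ₁| · sin C = cos(45.0°)·sin(26.1°) ≈ 0.311, again giving ≈ 71.9°.

≈ 72°N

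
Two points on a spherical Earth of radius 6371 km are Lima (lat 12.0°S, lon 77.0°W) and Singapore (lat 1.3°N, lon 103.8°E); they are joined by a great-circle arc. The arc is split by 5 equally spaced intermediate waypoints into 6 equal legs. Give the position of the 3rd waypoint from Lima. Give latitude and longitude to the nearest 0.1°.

≈ lat 82.1°S, lon 136.0°E

Write both endpoints as unit vectors p₁, p₂ with components (cos φ cos λ, cos φ sin λ, sin φ).
The central angle between the endpoints is δ = arccos(p₁·p₂) ≈ 2.954 rad (169.3°).
Interpolate at f = 3/6 with slerp weights a = sin((1−f)δ)/sin δ ≈ 5.348, b = sin(fδ)/sin δ ≈ 5.348.
p = a·p₁ + b·p₂ ≈ (-0.099, 0.095, -0.991); φ = arcsin(p_z) ≈ -82.12°, λ = atan2(p_y, p_x) ≈ 136.00°.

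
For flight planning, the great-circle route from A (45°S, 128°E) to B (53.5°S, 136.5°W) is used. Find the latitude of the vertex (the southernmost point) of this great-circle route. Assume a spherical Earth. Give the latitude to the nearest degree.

≈ 60°S

The great circle lies in the plane with unit normal n̂ = (p₁ × p₂)/|p₁ × p₂|.
Here n̂_z ≈ +0.493; the vertex latitude is φ_max = arccos|n̂_z| ≈ 60.5°.
Check via Clairaut: cos φ_max = |cos φ₁| · sin C = cos(45.0°)·sin(135.8°) ≈ 0.493, again giving ≈ 60.5°.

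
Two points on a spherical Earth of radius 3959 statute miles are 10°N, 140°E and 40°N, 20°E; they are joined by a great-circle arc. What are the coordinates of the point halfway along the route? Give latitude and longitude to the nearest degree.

Write both endpoints as unit vectors p₁, p₂ with components (cos φ cos λ, cos φ sin λ, sin φ).
The central angle between the endpoints is δ = arccos(p₁·p₂) ≈ 1.840 rad (105.4°).
Interpolate at f = 1/2 with slerp weights a = sin((1−f)δ)/sin δ ≈ 0.825, b = sin(fδ)/sin δ ≈ 0.825.
p = a·p₁ + b·p₂ ≈ (-0.029, 0.738, 0.674); φ = arcsin(p_z) ≈ 42.35°, λ = atan2(p_y, p_x) ≈ 92.21°.

≈ 42°N, 92°E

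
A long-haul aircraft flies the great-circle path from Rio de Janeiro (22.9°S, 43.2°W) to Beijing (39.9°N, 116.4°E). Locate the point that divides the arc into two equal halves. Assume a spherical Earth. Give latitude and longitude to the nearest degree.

The haversine formula gives a central angle δ ≈ 2.719 rad (155.8°) between the endpoints.
Interpolate at f = 1/2 with slerp weights a = sin((1−f)δ)/sin δ ≈ 2.383, b = sin(fδ)/sin δ ≈ 2.383.
p = a·p₁ + b·p₂ ≈ (0.787, 0.135, 0.601); φ = arcsin(p_z) ≈ 36.97°, λ = atan2(p_y, p_x) ≈ 9.71°.

≈ 37°N, 10°E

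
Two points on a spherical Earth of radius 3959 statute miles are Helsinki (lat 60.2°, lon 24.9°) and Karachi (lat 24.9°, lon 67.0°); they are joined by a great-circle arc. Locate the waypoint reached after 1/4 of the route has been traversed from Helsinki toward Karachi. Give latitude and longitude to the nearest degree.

≈ lat 53°, lon 41°

From cos δ = sin φ₁ sin φ₂ + cos φ₁ cos φ₂ cos Δλ, the central angle is δ ≈ 0.796 rad (45.6°).
Interpolate at f = 1/4 with slerp weights a = sin((1−f)δ)/sin δ ≈ 0.787, b = sin(fδ)/sin δ ≈ 0.277.
p = a·p₁ + b·p₂ ≈ (0.453, 0.396, 0.799); φ = arcsin(p_z) ≈ 53.05°, λ = atan2(p_y, p_x) ≈ 41.15°.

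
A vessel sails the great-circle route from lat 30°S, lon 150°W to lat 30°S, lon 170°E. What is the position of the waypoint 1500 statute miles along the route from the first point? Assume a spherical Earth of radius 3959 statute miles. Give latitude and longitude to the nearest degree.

≈ lat 31°S, lon 175°W

Convert each endpoint to a unit vector on the sphere (x = cos φ cos λ, y = cos φ sin λ, z = sin φ).
The central angle between the endpoints is δ = arccos(p₁·p₂) ≈ 0.601 rad (34.5°). The total great-circle distance is δ·R ≈ 0.601 × 3959 ≈ 2381 mi, so the target fraction is f = 1500/2381 ≈ 0.630.
Interpolate at f ≈ 0.630 with slerp weights a = sin((1−f)δ)/sin δ ≈ 0.390, b = sin(fδ)/sin δ ≈ 0.654.
p = a·p₁ + b·p₂ ≈ (-0.850, -0.071, -0.522); φ = arcsin(p_z) ≈ -31.46°, λ = atan2(p_y, p_x) ≈ -175.25°.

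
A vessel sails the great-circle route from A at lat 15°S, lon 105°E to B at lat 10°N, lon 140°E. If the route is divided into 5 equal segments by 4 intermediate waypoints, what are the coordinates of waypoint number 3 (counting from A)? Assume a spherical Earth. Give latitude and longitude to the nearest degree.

≈ lat 0°N, lon 126°E

From cos δ = sin φ₁ sin φ₂ + cos φ₁ cos φ₂ cos Δλ, the central angle is δ ≈ 0.746 rad (42.8°).
Interpolate at f = 3/5 with slerp weights a = sin((1−f)δ)/sin δ ≈ 0.433, b = sin(fδ)/sin δ ≈ 0.638.
p = a·p₁ + b·p₂ ≈ (-0.589, 0.808, -0.001); φ = arcsin(p_z) ≈ -0.08°, λ = atan2(p_y, p_x) ≈ 126.11°.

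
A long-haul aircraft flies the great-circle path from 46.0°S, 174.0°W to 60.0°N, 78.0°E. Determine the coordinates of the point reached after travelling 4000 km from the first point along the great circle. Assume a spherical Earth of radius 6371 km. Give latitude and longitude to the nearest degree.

≈ 17°S, 161°E

Convert each endpoint to a unit vector on the sphere (x = cos φ cos λ, y = cos φ sin λ, z = sin φ).
The central angle between the endpoints is δ = arccos(p₁·p₂) ≈ 2.390 rad (136.9°). The total great-circle distance is δ·R ≈ 2.390 × 6371 ≈ 15224 km, so the target fraction is f = 4000/15224 ≈ 0.263.
Interpolate at f ≈ 0.263 with slerp weights a = sin((1−f)δ)/sin δ ≈ 1.437, b = sin(fδ)/sin δ ≈ 0.860.
p = a·p₁ + b·p₂ ≈ (-0.904, 0.316, -0.289); φ = arcsin(p_z) ≈ -16.81°, λ = atan2(p_y, p_x) ≈ 160.71°.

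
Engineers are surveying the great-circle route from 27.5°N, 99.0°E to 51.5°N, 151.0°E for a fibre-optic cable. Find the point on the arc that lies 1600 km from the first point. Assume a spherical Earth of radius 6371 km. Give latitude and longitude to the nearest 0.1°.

≈ 37.4°N, 111.4°E

Convert each endpoint to a unit vector on the sphere (x = cos φ cos λ, y = cos φ sin λ, z = sin φ).
The central angle between the endpoints is δ = arccos(p₁·p₂) ≈ 0.794 rad (45.5°). The total great-circle distance is δ·R ≈ 0.794 × 6371 ≈ 5056 km, so the target fraction is f = 1600/5056 ≈ 0.316.
Interpolate at f ≈ 0.316 with slerp weights a = sin((1−f)δ)/sin δ ≈ 0.724, b = sin(fδ)/sin δ ≈ 0.349.
p = a·p₁ + b·p₂ ≈ (-0.290, 0.740, 0.607); φ = arcsin(p_z) ≈ 37.39°, λ = atan2(p_y, p_x) ≈ 111.43°.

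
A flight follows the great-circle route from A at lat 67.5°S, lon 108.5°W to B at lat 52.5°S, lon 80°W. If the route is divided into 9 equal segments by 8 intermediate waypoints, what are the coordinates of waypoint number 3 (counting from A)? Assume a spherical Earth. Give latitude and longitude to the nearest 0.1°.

Write both endpoints as unit vectors p₁, p₂ with components (cos φ cos λ, cos φ sin λ, sin φ).
The central angle between the endpoints is δ = arccos(p₁·p₂) ≈ 0.355 rad (20.3°).
Interpolate at f = 3/9 with slerp weights a = sin((1−f)δ)/sin δ ≈ 0.675, b = sin(fδ)/sin δ ≈ 0.340.
p = a·p₁ + b·p₂ ≈ (-0.046, -0.448, -0.893); φ = arcsin(p_z) ≈ -63.21°, λ = atan2(p_y, p_x) ≈ -95.86°.

≈ lat 63.2°S, lon 95.9°W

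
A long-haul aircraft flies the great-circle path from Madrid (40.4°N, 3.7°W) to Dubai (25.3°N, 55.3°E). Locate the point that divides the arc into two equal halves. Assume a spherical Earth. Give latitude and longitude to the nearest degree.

Write both endpoints as unit vectors p₁, p₂ with components (cos φ cos λ, cos φ sin λ, sin φ).
The central angle between the endpoints is δ = arccos(p₁·p₂) ≈ 0.887 rad (50.8°).
Interpolate at f = 1/2 with slerp weights a = sin((1−f)δ)/sin δ ≈ 0.554, b = sin(fδ)/sin δ ≈ 0.554.
p = a·p₁ + b·p₂ ≈ (0.706, 0.384, 0.595); φ = arcsin(p_z) ≈ 36.54°, λ = atan2(p_y, p_x) ≈ 28.57°.

≈ 37°N, 29°E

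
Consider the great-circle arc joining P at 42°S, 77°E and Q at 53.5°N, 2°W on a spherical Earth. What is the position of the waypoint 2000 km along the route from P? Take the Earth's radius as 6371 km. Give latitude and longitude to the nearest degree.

Write both endpoints as unit vectors p₁, p₂ with components (cos φ cos λ, cos φ sin λ, sin φ).
The central angle between the endpoints is δ = arccos(p₁·p₂) ≈ 2.042 rad (117.0°). The total great-circle distance is δ·R ≈ 2.042 × 6371 ≈ 13007 km, so the target fraction is f = 2000/13007 ≈ 0.154.
Interpolate at f ≈ 0.154 with slerp weights a = sin((1−f)δ)/sin δ ≈ 1.108, b = sin(fδ)/sin δ ≈ 0.346.
p = a·p₁ + b·p₂ ≈ (0.391, 0.795, -0.463); φ = arcsin(p_z) ≈ -27.58°, λ = atan2(p_y, p_x) ≈ 63.81°.

≈ 28°S, 64°E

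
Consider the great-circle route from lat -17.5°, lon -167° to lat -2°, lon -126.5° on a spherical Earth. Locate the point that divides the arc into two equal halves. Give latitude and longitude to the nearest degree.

≈ lat -10°, lon -146°

From cos δ = sin φ₁ sin φ₂ + cos φ₁ cos φ₂ cos Δλ, the central angle is δ ≈ 0.745 rad (42.7°).
Interpolate at f = 1/2 with slerp weights a = sin((1−f)δ)/sin δ ≈ 0.537, b = sin(fδ)/sin δ ≈ 0.537.
p = a·p₁ + b·p₂ ≈ (-0.818, -0.546, -0.180); φ = arcsin(p_z) ≈ -10.38°, λ = atan2(p_y, p_x) ≈ -146.26°.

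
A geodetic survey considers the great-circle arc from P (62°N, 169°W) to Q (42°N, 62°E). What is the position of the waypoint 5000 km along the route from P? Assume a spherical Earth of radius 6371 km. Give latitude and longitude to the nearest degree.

≈ (62°N, 81°E)

Write both endpoints as unit vectors p₁, p₂ with components (cos φ cos λ, cos φ sin λ, sin φ).
The central angle between the endpoints is δ = arccos(p₁·p₂) ≈ 1.190 rad (68.2°). The total great-circle distance is δ·R ≈ 1.190 × 6371 ≈ 7584 km, so the target fraction is f = 5000/7584 ≈ 0.659.
Interpolate at f ≈ 0.659 with slerp weights a = sin((1−f)δ)/sin δ ≈ 0.425, b = sin(fδ)/sin δ ≈ 0.761.
p = a·p₁ + b·p₂ ≈ (0.070, 0.461, 0.884); φ = arcsin(p_z) ≈ 62.19°, λ = atan2(p_y, p_x) ≈ 81.41°.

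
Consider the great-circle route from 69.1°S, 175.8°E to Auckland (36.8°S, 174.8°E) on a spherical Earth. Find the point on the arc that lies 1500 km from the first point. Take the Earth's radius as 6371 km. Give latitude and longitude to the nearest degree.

≈ 56°S, 175°E

Convert each endpoint to a unit vector on the sphere (x = cos φ cos λ, y = cos φ sin λ, z = sin φ).
The central angle between the endpoints is δ = arccos(p₁·p₂) ≈ 0.564 rad (32.3°). The total great-circle distance is δ·R ≈ 0.564 × 6371 ≈ 3592 km, so the target fraction is f = 1500/3592 ≈ 0.418.
Interpolate at f ≈ 0.418 with slerp weights a = sin((1−f)δ)/sin δ ≈ 0.603, b = sin(fδ)/sin δ ≈ 0.436.
p = a·p₁ + b·p₂ ≈ (-0.563, 0.047, -0.825); φ = arcsin(p_z) ≈ -55.61°, λ = atan2(p_y, p_x) ≈ 175.18°.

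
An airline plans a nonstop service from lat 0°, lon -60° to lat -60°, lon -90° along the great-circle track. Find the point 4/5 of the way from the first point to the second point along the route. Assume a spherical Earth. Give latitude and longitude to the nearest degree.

From cos δ = sin φ₁ sin φ₂ + cos φ₁ cos φ₂ cos Δλ, the central angle is δ ≈ 1.123 rad (64.3°).
Interpolate at f = 4/5 with slerp weights a = sin((1−f)δ)/sin δ ≈ 0.247, b = sin(fδ)/sin δ ≈ 0.868.
p = a·p₁ + b·p₂ ≈ (0.124, -0.648, -0.752); φ = arcsin(p_z) ≈ -48.73°, λ = atan2(p_y, p_x) ≈ -79.21°.

≈ lat -49°, lon -79°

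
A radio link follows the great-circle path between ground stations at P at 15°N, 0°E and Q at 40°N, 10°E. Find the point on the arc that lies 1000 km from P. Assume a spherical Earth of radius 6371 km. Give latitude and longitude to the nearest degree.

From cos δ = sin φ₁ sin φ₂ + cos φ₁ cos φ₂ cos Δλ, the central angle is δ ≈ 0.462 rad (26.5°). The total great-circle distance is δ·R ≈ 0.462 × 6371 ≈ 2945 km, so the target fraction is f = 1000/2945 ≈ 0.340.
Interpolate at f ≈ 0.340 with slerp weights a = sin((1−f)δ)/sin δ ≈ 0.674, b = sin(fδ)/sin δ ≈ 0.351.
p = a·p₁ + b·p₂ ≈ (0.915, 0.047, 0.400); φ = arcsin(p_z) ≈ 23.56°, λ = atan2(p_y, p_x) ≈ 2.92°.

≈ 24°N, 3°E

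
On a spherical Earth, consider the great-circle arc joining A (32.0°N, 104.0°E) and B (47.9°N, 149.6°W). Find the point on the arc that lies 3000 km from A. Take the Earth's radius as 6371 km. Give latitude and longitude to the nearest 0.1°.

≈ (49.5°N, 131.5°E)

From cos δ = sin φ₁ sin φ₂ + cos φ₁ cos φ₂ cos Δλ, the central angle is δ ≈ 1.336 rad (76.5°). The total great-circle distance is δ·R ≈ 1.336 × 6371 ≈ 8512 km, so the target fraction is f = 3000/8512 ≈ 0.352.
Interpolate at f ≈ 0.352 with slerp weights a = sin((1−f)δ)/sin δ ≈ 0.783, b = sin(fδ)/sin δ ≈ 0.466.
p = a·p₁ + b·p₂ ≈ (-0.430, 0.486, 0.761); φ = arcsin(p_z) ≈ 49.54°, λ = atan2(p_y, p_x) ≈ 131.54°.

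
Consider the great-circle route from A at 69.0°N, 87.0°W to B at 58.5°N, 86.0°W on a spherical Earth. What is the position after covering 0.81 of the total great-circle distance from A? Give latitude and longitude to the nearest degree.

Write both endpoints as unit vectors p₁, p₂ with components (cos φ cos λ, cos φ sin λ, sin φ).
The central angle between the endpoints is δ = arccos(p₁·p₂) ≈ 0.183 rad (10.5°).
Interpolate at f = 0.81 with slerp weights a = sin((1−f)δ)/sin δ ≈ 0.191, b = sin(fδ)/sin δ ≈ 0.812.
p = a·p₁ + b·p₂ ≈ (0.033, -0.491, 0.870); φ = arcsin(p_z) ≈ 60.50°, λ = atan2(p_y, p_x) ≈ -86.14°.

≈ 60°N, 86°W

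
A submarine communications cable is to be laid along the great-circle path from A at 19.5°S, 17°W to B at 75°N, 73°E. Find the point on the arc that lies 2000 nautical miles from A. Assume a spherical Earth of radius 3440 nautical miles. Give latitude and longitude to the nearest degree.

≈ 13°N, 8°W

Convert each endpoint to a unit vector on the sphere (x = cos φ cos λ, y = cos φ sin λ, z = sin φ).
The central angle between the endpoints is δ = arccos(p₁·p₂) ≈ 1.899 rad (108.8°). The total great-circle distance is δ·R ≈ 1.899 × 3440 ≈ 6533 nmi, so the target fraction is f = 2000/6533 ≈ 0.306.
Interpolate at f ≈ 0.306 with slerp weights a = sin((1−f)δ)/sin δ ≈ 1.023, b = sin(fδ)/sin δ ≈ 0.580.
p = a·p₁ + b·p₂ ≈ (0.966, -0.138, 0.219); φ = arcsin(p_z) ≈ 12.65°, λ = atan2(p_y, p_x) ≈ -8.15°.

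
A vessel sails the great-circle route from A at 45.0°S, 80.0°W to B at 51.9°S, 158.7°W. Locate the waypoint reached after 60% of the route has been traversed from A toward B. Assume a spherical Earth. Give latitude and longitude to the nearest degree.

≈ 56°S, 125°W

The haversine formula gives a central angle δ ≈ 0.874 rad (50.1°) between the endpoints.
Interpolate at f = 0.60 with slerp weights a = sin((1−f)δ)/sin δ ≈ 0.447, b = sin(fδ)/sin δ ≈ 0.653.
p = a·p₁ + b·p₂ ≈ (-0.320, -0.457, -0.830); φ = arcsin(p_z) ≈ -56.05°, λ = atan2(p_y, p_x) ≈ -125.02°.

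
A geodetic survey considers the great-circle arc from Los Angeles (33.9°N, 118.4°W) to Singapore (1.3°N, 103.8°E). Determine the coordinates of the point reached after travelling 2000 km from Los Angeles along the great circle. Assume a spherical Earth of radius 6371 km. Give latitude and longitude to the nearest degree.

≈ 42°N, 139°W

The haversine formula gives a central angle δ ≈ 2.217 rad (127.0°) between the endpoints. The total great-circle distance is δ·R ≈ 2.217 × 6371 ≈ 14124 km, so the target fraction is f = 2000/14124 ≈ 0.142.
Interpolate at f ≈ 0.142 with slerp weights a = sin((1−f)δ)/sin δ ≈ 1.184, b = sin(fδ)/sin δ ≈ 0.387.
p = a·p₁ + b·p₂ ≈ (-0.560, -0.489, 0.669); φ = arcsin(p_z) ≈ 42.00°, λ = atan2(p_y, p_x) ≈ -138.86°.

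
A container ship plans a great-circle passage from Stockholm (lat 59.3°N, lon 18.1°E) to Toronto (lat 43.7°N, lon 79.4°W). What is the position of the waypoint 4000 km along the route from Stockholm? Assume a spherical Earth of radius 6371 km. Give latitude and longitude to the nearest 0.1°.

≈ lat 58.3°N, lon 55.1°W

Write both endpoints as unit vectors p₁, p₂ with components (cos φ cos λ, cos φ sin λ, sin φ).
The central angle between the endpoints is δ = arccos(p₁·p₂) ≈ 0.993 rad (56.9°). The total great-circle distance is δ·R ≈ 0.993 × 6371 ≈ 6329 km, so the target fraction is f = 4000/6329 ≈ 0.632.
Interpolate at f ≈ 0.632 with slerp weights a = sin((1−f)δ)/sin δ ≈ 0.427, b = sin(fδ)/sin δ ≈ 0.701.
p = a·p₁ + b·p₂ ≈ (0.300, -0.431, 0.851); φ = arcsin(p_z) ≈ 58.34°, λ = atan2(p_y, p_x) ≈ -55.11°.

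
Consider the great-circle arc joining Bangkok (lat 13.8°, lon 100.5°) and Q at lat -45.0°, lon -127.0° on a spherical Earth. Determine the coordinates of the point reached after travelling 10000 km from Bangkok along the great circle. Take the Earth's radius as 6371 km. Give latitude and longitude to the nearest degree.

≈ lat -46°, lon 176°

From cos δ = sin φ₁ sin φ₂ + cos φ₁ cos φ₂ cos Δλ, the central angle is δ ≈ 2.256 rad (129.2°). The total great-circle distance is δ·R ≈ 2.256 × 6371 ≈ 14371 km, so the target fraction is f = 10000/14371 ≈ 0.696.
Interpolate at f ≈ 0.696 with slerp weights a = sin((1−f)δ)/sin δ ≈ 0.818, b = sin(fδ)/sin δ ≈ 1.291.
p = a·p₁ + b·p₂ ≈ (-0.694, 0.052, -0.718); φ = arcsin(p_z) ≈ -45.88°, λ = atan2(p_y, p_x) ≈ 175.72°.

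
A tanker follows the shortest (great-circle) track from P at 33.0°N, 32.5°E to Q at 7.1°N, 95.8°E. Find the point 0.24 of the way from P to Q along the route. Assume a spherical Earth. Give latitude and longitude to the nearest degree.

Convert each endpoint to a unit vector on the sphere (x = cos φ cos λ, y = cos φ sin λ, z = sin φ).
The central angle between the endpoints is δ = arccos(p₁·p₂) ≈ 1.114 rad (63.8°).
Interpolate at f = 0.24 with slerp weights a = sin((1−f)δ)/sin δ ≈ 0.835, b = sin(fδ)/sin δ ≈ 0.294.
p = a·p₁ + b·p₂ ≈ (0.561, 0.667, 0.491); φ = arcsin(p_z) ≈ 29.40°, λ = atan2(p_y, p_x) ≈ 49.93°.

≈ 29°N, 50°E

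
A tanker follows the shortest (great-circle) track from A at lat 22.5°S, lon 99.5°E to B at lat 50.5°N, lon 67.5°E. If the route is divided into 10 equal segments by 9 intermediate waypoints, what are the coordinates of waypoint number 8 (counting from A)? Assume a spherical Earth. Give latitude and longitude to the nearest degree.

The haversine formula gives a central angle δ ≈ 1.366 rad (78.3°) between the endpoints.
Interpolate at f = 8/10 with slerp weights a = sin((1−f)δ)/sin δ ≈ 0.276, b = sin(fδ)/sin δ ≈ 0.907.
p = a·p₁ + b·p₂ ≈ (0.179, 0.784, 0.594); φ = arcsin(p_z) ≈ 36.47°, λ = atan2(p_y, p_x) ≈ 77.16°.

≈ lat 36°N, lon 77°E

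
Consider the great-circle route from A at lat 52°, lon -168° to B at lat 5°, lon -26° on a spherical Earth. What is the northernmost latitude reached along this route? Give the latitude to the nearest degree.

≈ 65°

The great circle lies in the plane with unit normal n̂ = (p₁ × p₂)/|p₁ × p₂|.
Here n̂_z ≈ +0.415; the vertex latitude is φ_max = arccos|n̂_z| ≈ 65.5°.
Check via Clairaut: cos φ_max = |cos φ₁| · sin C = cos(52.0°)·sin(42.4°) ≈ 0.415, again giving ≈ 65.5°.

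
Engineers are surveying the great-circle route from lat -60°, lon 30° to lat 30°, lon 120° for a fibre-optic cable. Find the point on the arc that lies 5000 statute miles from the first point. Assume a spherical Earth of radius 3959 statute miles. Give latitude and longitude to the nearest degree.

≈ lat -7°, lon 97°

Write both endpoints as unit vectors p₁, p₂ with components (cos φ cos λ, cos φ sin λ, sin φ).
The central angle between the endpoints is δ = arccos(p₁·p₂) ≈ 2.019 rad (115.7°). The total great-circle distance is δ·R ≈ 2.019 × 3959 ≈ 7992 mi, so the target fraction is f = 5000/7992 ≈ 0.626.
Interpolate at f ≈ 0.626 with slerp weights a = sin((1−f)δ)/sin δ ≈ 0.761, b = sin(fδ)/sin δ ≈ 1.057.
p = a·p₁ + b·p₂ ≈ (-0.128, 0.983, -0.130); φ = arcsin(p_z) ≈ -7.48°, λ = atan2(p_y, p_x) ≈ 97.44°.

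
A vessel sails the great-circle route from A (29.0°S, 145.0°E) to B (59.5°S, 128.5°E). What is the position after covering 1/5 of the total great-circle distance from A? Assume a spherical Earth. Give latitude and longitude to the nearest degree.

Write both endpoints as unit vectors p₁, p₂ with components (cos φ cos λ, cos φ sin λ, sin φ).
The central angle between the endpoints is δ = arccos(p₁·p₂) ≈ 0.567 rad (32.5°).
Interpolate at f = 1/5 with slerp weights a = sin((1−f)δ)/sin δ ≈ 0.816, b = sin(fδ)/sin δ ≈ 0.211.
p = a·p₁ + b·p₂ ≈ (-0.651, 0.493, -0.577); φ = arcsin(p_z) ≈ -35.25°, λ = atan2(p_y, p_x) ≈ 142.87°.

≈ (35°S, 143°E)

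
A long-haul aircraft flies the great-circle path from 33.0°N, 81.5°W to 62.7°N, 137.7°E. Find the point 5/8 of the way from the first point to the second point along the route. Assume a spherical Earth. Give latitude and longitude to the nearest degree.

≈ 74°N, 138°W

Convert each endpoint to a unit vector on the sphere (x = cos φ cos λ, y = cos φ sin λ, z = sin φ).
The central angle between the endpoints is δ = arccos(p₁·p₂) ≈ 1.384 rad (79.3°).
Interpolate at f = 5/8 with slerp weights a = sin((1−f)δ)/sin δ ≈ 0.505, b = sin(fδ)/sin δ ≈ 0.775.
p = a·p₁ + b·p₂ ≈ (-0.200, -0.180, 0.963); φ = arcsin(p_z) ≈ 74.40°, λ = atan2(p_y, p_x) ≈ -138.10°.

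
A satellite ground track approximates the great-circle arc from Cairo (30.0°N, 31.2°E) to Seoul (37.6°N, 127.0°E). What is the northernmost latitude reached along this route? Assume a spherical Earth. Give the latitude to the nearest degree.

≈ 45°N

The great circle lies in the plane with unit normal n̂ = (p₁ × p₂)/|p₁ × p₂|.
Here n̂_z ≈ +0.702; the vertex latitude is φ_max = arccos|n̂_z| ≈ 45.4°.
Check via Clairaut: cos φ_max = |cos φ₁| · sin C = cos(30.0°)·sin(54.2°) ≈ 0.702, again giving ≈ 45.4°.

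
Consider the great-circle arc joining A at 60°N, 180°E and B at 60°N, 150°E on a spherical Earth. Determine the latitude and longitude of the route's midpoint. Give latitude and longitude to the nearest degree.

Convert each endpoint to a unit vector on the sphere (x = cos φ cos λ, y = cos φ sin λ, z = sin φ).
The central angle between the endpoints is δ = arccos(p₁·p₂) ≈ 0.260 rad (14.9°).
Interpolate at f = 1/2 with slerp weights a = sin((1−f)δ)/sin δ ≈ 0.504, b = sin(fδ)/sin δ ≈ 0.504.
p = a·p₁ + b·p₂ ≈ (-0.470, 0.126, 0.873); φ = arcsin(p_z) ≈ 60.85°, λ = atan2(p_y, p_x) ≈ 165.00°.

≈ 61°N, 165°E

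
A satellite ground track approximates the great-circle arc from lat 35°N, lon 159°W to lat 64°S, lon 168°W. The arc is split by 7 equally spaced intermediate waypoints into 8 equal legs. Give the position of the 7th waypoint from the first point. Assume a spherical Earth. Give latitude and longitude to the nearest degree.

The haversine formula gives a central angle δ ≈ 1.732 rad (99.3°) between the endpoints.
Interpolate at f = 7/8 with slerp weights a = sin((1−f)δ)/sin δ ≈ 0.218, b = sin(fδ)/sin δ ≈ 1.012.
p = a·p₁ + b·p₂ ≈ (-0.600, -0.156, -0.784); φ = arcsin(p_z) ≈ -51.67°, λ = atan2(p_y, p_x) ≈ -165.42°.

≈ lat 52°S, lon 165°W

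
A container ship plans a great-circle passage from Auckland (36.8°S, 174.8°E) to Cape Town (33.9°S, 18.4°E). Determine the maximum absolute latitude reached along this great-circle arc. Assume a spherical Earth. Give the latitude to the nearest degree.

The great circle lies in the plane with unit normal n̂ = (p₁ × p₂)/|p₁ × p₂|.
Here n̂_z ≈ -0.277; the vertex latitude is φ_max = arccos|n̂_z| ≈ 73.9°.
Check via Clairaut: cos φ_max = |cos φ₁| · sin C = cos(36.8°)·sin(159.8°) ≈ 0.277, again giving ≈ 73.9°.

≈ 74°S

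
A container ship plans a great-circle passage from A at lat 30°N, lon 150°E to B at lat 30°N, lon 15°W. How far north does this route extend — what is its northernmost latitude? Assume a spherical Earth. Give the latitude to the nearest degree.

The great circle lies in the plane with unit normal n̂ = (p₁ × p₂)/|p₁ × p₂|.
Here n̂_z ≈ -0.221; the vertex latitude is φ_max = arccos|n̂_z| ≈ 77.3°.

≈ 77°N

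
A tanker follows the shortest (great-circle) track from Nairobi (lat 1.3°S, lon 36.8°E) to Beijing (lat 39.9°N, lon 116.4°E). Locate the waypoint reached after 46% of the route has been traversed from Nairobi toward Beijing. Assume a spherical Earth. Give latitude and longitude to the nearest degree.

Write both endpoints as unit vectors p₁, p₂ with components (cos φ cos λ, cos φ sin λ, sin φ).
The central angle between the endpoints is δ = arccos(p₁·p₂) ≈ 1.447 rad (82.9°).
Interpolate at f = 0.46 with slerp weights a = sin((1−f)δ)/sin δ ≈ 0.710, b = sin(fδ)/sin δ ≈ 0.622.
p = a·p₁ + b·p₂ ≈ (0.356, 0.852, 0.383); φ = arcsin(p_z) ≈ 22.52°, λ = atan2(p_y, p_x) ≈ 67.35°.

≈ lat 23°N, lon 67°E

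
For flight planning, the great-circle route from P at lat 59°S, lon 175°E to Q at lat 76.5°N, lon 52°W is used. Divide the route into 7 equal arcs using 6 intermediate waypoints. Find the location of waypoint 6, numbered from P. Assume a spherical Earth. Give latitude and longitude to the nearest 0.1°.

≈ lat 68.5°N, lon 128.4°W

Convert each endpoint to a unit vector on the sphere (x = cos φ cos λ, y = cos φ sin λ, z = sin φ).
The central angle between the endpoints is δ = arccos(p₁·p₂) ≈ 2.728 rad (156.3°).
Interpolate at f = 6/7 with slerp weights a = sin((1−f)δ)/sin δ ≈ 0.944, b = sin(fδ)/sin δ ≈ 1.789.
p = a·p₁ + b·p₂ ≈ (-0.227, -0.287, 0.931); φ = arcsin(p_z) ≈ 68.54°, λ = atan2(p_y, p_x) ≈ -128.39°.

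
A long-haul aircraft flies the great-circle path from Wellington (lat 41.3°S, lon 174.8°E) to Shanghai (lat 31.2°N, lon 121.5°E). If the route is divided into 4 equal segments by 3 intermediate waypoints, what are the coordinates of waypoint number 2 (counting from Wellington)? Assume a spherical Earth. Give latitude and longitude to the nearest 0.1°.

Write both endpoints as unit vectors p₁, p₂ with components (cos φ cos λ, cos φ sin λ, sin φ).
The central angle between the endpoints is δ = arccos(p₁·p₂) ≈ 1.529 rad (87.6°).
Interpolate at f = 2/4 with slerp weights a = sin((1−f)δ)/sin δ ≈ 0.693, b = sin(fδ)/sin δ ≈ 0.693.
p = a·p₁ + b·p₂ ≈ (-0.828, 0.552, -0.098); φ = arcsin(p_z) ≈ -5.64°, λ = atan2(p_y, p_x) ≈ 146.29°.

≈ lat 5.6°S, lon 146.3°E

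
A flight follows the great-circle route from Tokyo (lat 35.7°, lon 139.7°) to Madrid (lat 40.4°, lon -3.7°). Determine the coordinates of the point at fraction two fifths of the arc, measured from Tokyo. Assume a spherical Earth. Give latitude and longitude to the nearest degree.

≈ lat 65°, lon 97°

Write both endpoints as unit vectors p₁, p₂ with components (cos φ cos λ, cos φ sin λ, sin φ).
The central angle between the endpoints is δ = arccos(p₁·p₂) ≈ 1.689 rad (96.8°).
Interpolate at f = 2/5 with slerp weights a = sin((1−f)δ)/sin δ ≈ 0.855, b = sin(fδ)/sin δ ≈ 0.630.
p = a·p₁ + b·p₂ ≈ (-0.051, 0.418, 0.907); φ = arcsin(p_z) ≈ 65.10°, λ = atan2(p_y, p_x) ≈ 96.92°.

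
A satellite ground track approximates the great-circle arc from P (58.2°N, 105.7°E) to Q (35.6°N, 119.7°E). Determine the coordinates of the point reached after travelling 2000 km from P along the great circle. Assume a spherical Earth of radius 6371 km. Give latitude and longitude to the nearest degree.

≈ (42°N, 117°E)

The haversine formula gives a central angle δ ≈ 0.426 rad (24.4°) between the endpoints. The total great-circle distance is δ·R ≈ 0.426 × 6371 ≈ 2716 km, so the target fraction is f = 2000/2716 ≈ 0.736.
Interpolate at f ≈ 0.736 with slerp weights a = sin((1−f)δ)/sin δ ≈ 0.271, b = sin(fδ)/sin δ ≈ 0.747.
p = a·p₁ + b·p₂ ≈ (-0.339, 0.665, 0.665); φ = arcsin(p_z) ≈ 41.70°, λ = atan2(p_y, p_x) ≈ 117.05°.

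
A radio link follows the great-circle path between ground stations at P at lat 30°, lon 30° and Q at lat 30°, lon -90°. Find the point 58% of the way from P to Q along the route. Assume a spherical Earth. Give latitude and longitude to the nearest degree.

≈ lat 49°, lon -42°

The haversine formula gives a central angle δ ≈ 1.696 rad (97.2°) between the endpoints.
Interpolate at f = 0.58 with slerp weights a = sin((1−f)δ)/sin δ ≈ 0.659, b = sin(fδ)/sin δ ≈ 0.839.
p = a·p₁ + b·p₂ ≈ (0.494, -0.441, 0.749); φ = arcsin(p_z) ≈ 48.50°, λ = atan2(p_y, p_x) ≈ -41.78°.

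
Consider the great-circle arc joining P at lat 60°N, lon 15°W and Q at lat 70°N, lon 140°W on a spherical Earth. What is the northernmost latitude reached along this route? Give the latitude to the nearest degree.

The great circle lies in the plane with unit normal n̂ = (p₁ × p₂)/|p₁ × p₂|.
Here n̂_z ≈ -0.201; the vertex latitude is φ_max = arccos|n̂_z| ≈ 78.4°.

≈ 78°N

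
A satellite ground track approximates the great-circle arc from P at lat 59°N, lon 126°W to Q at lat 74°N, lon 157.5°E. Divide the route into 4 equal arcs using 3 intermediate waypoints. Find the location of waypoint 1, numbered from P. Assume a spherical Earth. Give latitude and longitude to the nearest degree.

≈ lat 65°N, lon 136°W

The haversine formula gives a central angle δ ≈ 0.541 rad (31.0°) between the endpoints.
Interpolate at f = 1/4 with slerp weights a = sin((1−f)δ)/sin δ ≈ 0.766, b = sin(fδ)/sin δ ≈ 0.262.
p = a·p₁ + b·p₂ ≈ (-0.299, -0.292, 0.909); φ = arcsin(p_z) ≈ 65.32°, λ = atan2(p_y, p_x) ≈ -135.68°.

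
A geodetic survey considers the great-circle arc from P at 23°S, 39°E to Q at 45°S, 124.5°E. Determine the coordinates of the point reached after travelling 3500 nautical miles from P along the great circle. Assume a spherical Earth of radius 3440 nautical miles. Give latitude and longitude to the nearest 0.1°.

≈ 46.6°S, 106.5°E

Write both endpoints as unit vectors p₁, p₂ with components (cos φ cos λ, cos φ sin λ, sin φ).
The central angle between the endpoints is δ = arccos(p₁·p₂) ≈ 1.237 rad (70.9°). The total great-circle distance is δ·R ≈ 1.237 × 3440 ≈ 4256 nmi, so the target fraction is f = 3500/4256 ≈ 0.822.
Interpolate at f ≈ 0.822 with slerp weights a = sin((1−f)δ)/sin δ ≈ 0.231, b = sin(fδ)/sin δ ≈ 0.900.
p = a·p₁ + b·p₂ ≈ (-0.196, 0.658, -0.727); φ = arcsin(p_z) ≈ -46.62°, λ = atan2(p_y, p_x) ≈ 106.54°.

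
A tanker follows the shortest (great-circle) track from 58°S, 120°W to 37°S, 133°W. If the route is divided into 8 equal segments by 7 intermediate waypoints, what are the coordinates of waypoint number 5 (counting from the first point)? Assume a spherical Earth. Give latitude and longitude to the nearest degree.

≈ 45°S, 129°W

The haversine formula gives a central angle δ ≈ 0.396 rad (22.7°) between the endpoints.
Interpolate at f = 5/8 with slerp weights a = sin((1−f)δ)/sin δ ≈ 0.384, b = sin(fδ)/sin δ ≈ 0.635.
p = a·p₁ + b·p₂ ≈ (-0.448, -0.547, -0.707); φ = arcsin(p_z) ≈ -45.03°, λ = atan2(p_y, p_x) ≈ -129.29°.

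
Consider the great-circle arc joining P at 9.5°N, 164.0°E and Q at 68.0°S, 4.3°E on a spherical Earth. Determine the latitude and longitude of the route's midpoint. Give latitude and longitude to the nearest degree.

Write both endpoints as unit vectors p₁, p₂ with components (cos φ cos λ, cos φ sin λ, sin φ).
The central angle between the endpoints is δ = arccos(p₁·p₂) ≈ 2.094 rad (120.0°).
Interpolate at f = 1/2 with slerp weights a = sin((1−f)δ)/sin δ ≈ 1.000, b = sin(fδ)/sin δ ≈ 1.000.
p = a·p₁ + b·p₂ ≈ (-0.574, 0.300, -0.762); φ = arcsin(p_z) ≈ -49.62°, λ = atan2(p_y, p_x) ≈ 152.43°.

≈ 50°S, 152°E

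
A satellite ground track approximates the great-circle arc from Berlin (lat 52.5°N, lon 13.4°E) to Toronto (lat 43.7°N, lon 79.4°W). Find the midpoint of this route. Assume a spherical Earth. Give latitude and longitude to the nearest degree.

Write both endpoints as unit vectors p₁, p₂ with components (cos φ cos λ, cos φ sin λ, sin φ).
The central angle between the endpoints is δ = arccos(p₁·p₂) ≈ 1.016 rad (58.2°).
Interpolate at f = 1/2 with slerp weights a = sin((1−f)δ)/sin δ ≈ 0.572, b = sin(fδ)/sin δ ≈ 0.572.
p = a·p₁ + b·p₂ ≈ (0.415, -0.326, 0.849); φ = arcsin(p_z) ≈ 58.15°, λ = atan2(p_y, p_x) ≈ -38.15°.

≈ lat 58°N, lon 38°W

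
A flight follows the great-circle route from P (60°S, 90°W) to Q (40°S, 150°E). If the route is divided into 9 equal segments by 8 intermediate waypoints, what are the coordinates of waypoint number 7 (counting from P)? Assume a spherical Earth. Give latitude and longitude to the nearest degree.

Convert each endpoint to a unit vector on the sphere (x = cos φ cos λ, y = cos φ sin λ, z = sin φ).
The central angle between the endpoints is δ = arccos(p₁·p₂) ≈ 1.197 rad (68.6°).
Interpolate at f = 7/9 with slerp weights a = sin((1−f)δ)/sin δ ≈ 0.282, b = sin(fδ)/sin δ ≈ 0.862.
p = a·p₁ + b·p₂ ≈ (-0.572, 0.189, -0.798); φ = arcsin(p_z) ≈ -52.98°, λ = atan2(p_y, p_x) ≈ 161.72°.

≈ (53°S, 162°E)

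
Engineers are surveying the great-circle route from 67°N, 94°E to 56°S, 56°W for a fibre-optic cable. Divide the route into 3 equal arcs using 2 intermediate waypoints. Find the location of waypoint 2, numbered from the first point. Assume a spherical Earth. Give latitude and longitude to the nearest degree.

The haversine formula gives a central angle δ ≈ 2.832 rad (162.2°) between the endpoints.
Interpolate at f = 2/3 with slerp weights a = sin((1−f)δ)/sin δ ≈ 2.655, b = sin(fδ)/sin δ ≈ 3.115.
p = a·p₁ + b·p₂ ≈ (0.902, -0.409, -0.139); φ = arcsin(p_z) ≈ -7.97°, λ = atan2(p_y, p_x) ≈ -24.41°.

≈ 8°S, 24°W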